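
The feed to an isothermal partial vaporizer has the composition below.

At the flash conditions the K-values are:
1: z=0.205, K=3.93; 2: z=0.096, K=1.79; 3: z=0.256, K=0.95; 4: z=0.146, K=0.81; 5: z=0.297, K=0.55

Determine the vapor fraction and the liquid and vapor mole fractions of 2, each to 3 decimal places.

ψ = 0.715, x_2 = 0.061, y_2 = 0.110

Let ψ = V/F and solve Σ zᵢ(Kᵢ−1)/(1+ψ(Kᵢ−1)) = 0.
Check two-phase: ΣzᵢKᵢ = 1.502 > 1 and Σzᵢ/Kᵢ = 1.096 > 1, so g(0) = 0.502 > 0 and g(1) = -0.096 < 0.
Newton–Raphson from ψ = 0.5:
  ψ = 0.500: g = 0.0818, g' = -0.428 → ψ = 0.691
  ψ = 0.691: g = 0.0084, g' = -0.352 → ψ = 0.715
Converged at ψ = 0.715.
Compositions from xᵢ = zᵢ/(1+ψ(Kᵢ−1)), yᵢ = Kᵢxᵢ:
  1: x = 0.066, y = 0.260
  2: x = 0.061, y = 0.110
  3: x = 0.265, y = 0.252
  4: x = 0.169, y = 0.137
  5: x = 0.438, y = 0.241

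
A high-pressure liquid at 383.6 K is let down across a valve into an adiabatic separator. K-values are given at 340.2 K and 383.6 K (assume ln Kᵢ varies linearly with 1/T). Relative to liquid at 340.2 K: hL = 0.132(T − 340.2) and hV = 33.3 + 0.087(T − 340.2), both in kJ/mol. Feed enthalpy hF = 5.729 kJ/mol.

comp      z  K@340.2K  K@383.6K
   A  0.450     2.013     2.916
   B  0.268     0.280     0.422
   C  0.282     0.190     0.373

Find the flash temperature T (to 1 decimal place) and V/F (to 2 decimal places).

Adiabatic flash: solve Rachford–Rice at each trial T, then check hF = ψ·hV(T) + (1−ψ)·hL(T).
  T = 340.2 K: K = (2.013, 0.280, 0.190), RR gives ψ = 0.044, H_out = 1.477 kJ/mol
  T = 383.6 K: K = (2.916, 0.422, 0.373), RR gives ψ = 0.459, H_out = 20.104 kJ/mol
  T = 361.9 K: K = (2.450, 0.348, 0.272), RR gives ψ = 0.271, H_out = 11.633 kJ/mol
  T = 351.0 K: K = (2.226, 0.313, 0.228), RR gives ψ = 0.167, H_out = 6.917 kJ/mol
  T = 345.6 K: K = (2.119, 0.296, 0.209), RR gives ψ = 0.109, H_out = 4.324 kJ/mol
  T = 348.3 K: K = (2.172, 0.305, 0.218), RR gives ψ = 0.139, H_out = 5.647 kJ/mol
  T = 349.6 K: K = (2.198, 0.309, 0.223), RR gives ψ = 0.153, H_out = 6.265 kJ/mol
Linear interpolation between T = 348.3 (H_out = 5.647) and T = 349.6 (H_out = 6.265) on hF = 5.729 gives T ≈ 348.5 K, at which ψ = 0.14.

T = 348.5 K, V/F = 0.14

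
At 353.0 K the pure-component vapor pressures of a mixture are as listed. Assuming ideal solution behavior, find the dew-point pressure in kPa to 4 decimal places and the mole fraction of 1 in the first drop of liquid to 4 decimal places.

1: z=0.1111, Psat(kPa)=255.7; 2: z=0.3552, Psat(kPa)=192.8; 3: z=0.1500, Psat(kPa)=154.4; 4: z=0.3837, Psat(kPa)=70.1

At the dew point ψ → 1, so Σzᵢ/Kᵢ = 1 with Kᵢ = Pᵢˢᵃᵗ/P ⇒ 1/P = Σzᵢ/Pᵢˢᵃᵗ.
1/P = 0.1111/255.7 + 0.3552/192.8 + 0.1500/154.4 + 0.3837/70.1 = 0.0087219 ⇒ P = 114.6535 kPa
xᵢ = zᵢP/Pᵢˢᵃᵗ ⇒ x_1 = 0.1111·114.6535/255.7 = 0.0498

Pdew = 114.6535 kPa, x_1 = 0.0498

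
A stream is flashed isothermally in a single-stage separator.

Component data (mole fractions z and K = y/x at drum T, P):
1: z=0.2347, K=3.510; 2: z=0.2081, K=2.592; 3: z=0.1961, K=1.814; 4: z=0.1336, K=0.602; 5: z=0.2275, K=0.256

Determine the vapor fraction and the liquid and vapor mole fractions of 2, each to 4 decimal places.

Let ψ = V/F and solve Σ zᵢ(Kᵢ−1)/(1+ψ(Kᵢ−1)) = 0.
g(0) = ΣzᵢKᵢ − 1 = 0.8576 and g(1) = 1 − Σzᵢ/Kᵢ = -0.3659, so a root lies in (0, 1).
Iterate (Newton) starting at ψ = 0.5:
  ψ = 0.5000: g = 0.22325, g' = -0.8722 → ψ = 0.7560
  ψ = 0.7560: g = -0.01039, g' = -1.0356 → ψ = 0.7459
  ψ = 0.7459: g = -0.00009, g' = -1.0184 → ψ = 0.7458
Converged at ψ = 0.7458.
Compositions from xᵢ = zᵢ/(1+ψ(Kᵢ−1)), yᵢ = Kᵢxᵢ:
  1: x = 0.0817, y = 0.2868
  2: x = 0.0951, y = 0.2466
  3: x = 0.1220, y = 0.2213
  4: x = 0.1900, y = 0.1144
  5: x = 0.5111, y = 0.1308

ψ = 0.7458, x_2 = 0.0951, y_2 = 0.2466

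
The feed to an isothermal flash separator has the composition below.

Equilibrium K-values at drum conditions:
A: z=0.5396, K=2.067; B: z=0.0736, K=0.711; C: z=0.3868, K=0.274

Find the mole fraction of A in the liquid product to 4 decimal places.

Rachford–Rice: g(β) = Σ zᵢ(Kᵢ−1)/(1+β(Kᵢ−1)) = 0.
g(0) = ΣzᵢKᵢ − 1 = 0.2737 and g(1) = 1 − Σzᵢ/Kᵢ = -0.7762, so a root lies in (0, 1).
Newton–Raphson from β = 0.5:
  β = 0.5000: g = -0.09026, g' = -0.7721 → β = 0.3831
  β = 0.3831: g = -0.00424, g' = -0.7086 → β = 0.3771
Converged at β = 0.3771.
Compositions from xᵢ = zᵢ/(1+β(Kᵢ−1)), yᵢ = Kᵢxᵢ:
  A: x = 0.3848, y = 0.7953
  B: x = 0.0826, y = 0.0587
  C: x = 0.5326, y = 0.1459

x_A = 0.3848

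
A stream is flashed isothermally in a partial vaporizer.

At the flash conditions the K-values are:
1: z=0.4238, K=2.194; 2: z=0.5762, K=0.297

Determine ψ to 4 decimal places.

ψ = 0.1203

Let ψ = V/F and solve Σ zᵢ(Kᵢ−1)/(1+ψ(Kᵢ−1)) = 0.
Feasibility: ΣzᵢKᵢ = 1.1009, Σzᵢ/Kᵢ = 2.1332 — both > 1, two phases present.
Binary case is linear: z₁(K₁−1)(1+ψ(K₂−1)) + z₂(K₂−1)(1+ψ(K₁−1)) = 0
⇒ ψ = [z₁(K₁−1)+z₂(K₂−1)] / [−(K₁−1)(K₂−1)] = 0.10095/0.83938 = 0.1203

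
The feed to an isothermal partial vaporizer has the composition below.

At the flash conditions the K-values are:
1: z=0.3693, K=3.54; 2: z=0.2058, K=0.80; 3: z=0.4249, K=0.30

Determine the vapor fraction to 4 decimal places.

Rachford–Rice: g(ψ) = Σ zᵢ(Kᵢ−1)/(1+ψ(Kᵢ−1)) = 0.
Feasibility: ΣzᵢKᵢ = 1.5994, Σzᵢ/Kᵢ = 1.7779 — both > 1, two phases present.
Iterate (Newton) starting at ψ = 0.5:
  ψ = 0.5000: g = -0.09009, g' = -0.9653 → ψ = 0.4067
  ψ = 0.4067: g = 0.00081, g' = -0.9931 → ψ = 0.4075
Converged at ψ = 0.4075.

ψ = 0.4075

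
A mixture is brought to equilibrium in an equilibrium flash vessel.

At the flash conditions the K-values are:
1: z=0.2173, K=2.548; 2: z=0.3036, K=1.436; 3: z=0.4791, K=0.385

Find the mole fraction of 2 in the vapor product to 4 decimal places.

y_2 = 0.3894

Material balance + equilibrium reduce to Σ zᵢ(Kᵢ−1)/(1+ψ(Kᵢ−1)) = 0.
Feasibility: ΣzᵢKᵢ = 1.1741, Σzᵢ/Kᵢ = 1.5411 — both > 1, two phases present.
Newton–Raphson from ψ = 0.5:
  ψ = 0.5000: g = -0.12719, g' = -0.5822 → ψ = 0.2816
  ψ = 0.2816: g = -0.00418, g' = -0.5634 → ψ = 0.2741
Converged at ψ = 0.2741.
Compositions from xᵢ = zᵢ/(1+ψ(Kᵢ−1)), yᵢ = Kᵢxᵢ:
  1: x = 0.1526, y = 0.3887
  2: x = 0.2712, y = 0.3894
  3: x = 0.5763, y = 0.2219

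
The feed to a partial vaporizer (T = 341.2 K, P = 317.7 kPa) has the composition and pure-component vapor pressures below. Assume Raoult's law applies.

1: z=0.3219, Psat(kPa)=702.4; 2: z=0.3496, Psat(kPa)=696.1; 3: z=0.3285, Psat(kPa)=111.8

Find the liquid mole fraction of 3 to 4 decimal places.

x_3 = 0.6494

Raoult's law: Kᵢ = Pᵢˢᵃᵗ/P = Pᵢˢᵃᵗ/317.7.
  K_1 = 702.4/317.7 = 2.210891, K_2 = 696.1/317.7 = 2.191061, K_3 = 111.8/317.7 = 0.351904
Rachford–Rice: g(β) = Σ zᵢ(Kᵢ−1)/(1+β(Kᵢ−1)) = 0.
Check two-phase: ΣzᵢKᵢ = 1.5933 > 1 and Σzᵢ/Kᵢ = 1.2386 > 1, so g(0) = 0.5933 > 0 and g(1) = -0.2386 < 0.
Newton iteration, β⁰ = 0.5:
  β = 0.5000: g = 0.18880, g' = -0.6799 → β = 0.7777
  β = 0.7777: g = -0.01233, g' = -0.8197 → β = 0.7626
  β = 0.7626: g = -0.00013, g' = -0.8032 → β = 0.7625
Converged at β = 0.7625.
Compositions from xᵢ = zᵢ/(1+β(Kᵢ−1)), yᵢ = Kᵢxᵢ:
  1: x = 0.1674, y = 0.3700
  2: x = 0.1832, y = 0.4014
  3: x = 0.6494, y = 0.2285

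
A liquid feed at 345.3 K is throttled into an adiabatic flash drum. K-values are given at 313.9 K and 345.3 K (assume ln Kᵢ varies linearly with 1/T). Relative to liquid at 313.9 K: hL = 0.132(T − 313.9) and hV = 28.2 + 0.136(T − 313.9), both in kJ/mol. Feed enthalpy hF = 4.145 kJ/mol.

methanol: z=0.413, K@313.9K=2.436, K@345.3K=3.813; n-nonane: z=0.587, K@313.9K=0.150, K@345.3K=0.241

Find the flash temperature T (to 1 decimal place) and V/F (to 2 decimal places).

Adiabatic flash: solve Rachford–Rice at each trial T, then check hF = ψ·hV(T) + (1−ψ)·hL(T).
  T = 313.9 K: K = (2.436, 0.150), RR gives ψ = 0.077, H_out = 2.174 kJ/mol
  T = 345.3 K: K = (3.813, 0.241), RR gives ψ = 0.335, H_out = 13.647 kJ/mol
  T = 329.6 K: K = (3.080, 0.192), RR gives ψ = 0.229, H_out = 8.549 kJ/mol
  T = 321.8 K: K = (2.749, 0.170), RR gives ψ = 0.162, H_out = 5.625 kJ/mol
  T = 317.9 K: K = (2.592, 0.160), RR gives ψ = 0.123, H_out = 3.999 kJ/mol
  T = 319.9 K: K = (2.672, 0.165), RR gives ψ = 0.144, H_out = 4.849 kJ/mol
Linear interpolation between T = 317.9 (H_out = 3.999) and T = 319.9 (H_out = 4.849) on hF = 4.145 gives T ≈ 318.2 K, at which ψ = 0.13.

T = 318.2 K, V/F = 0.13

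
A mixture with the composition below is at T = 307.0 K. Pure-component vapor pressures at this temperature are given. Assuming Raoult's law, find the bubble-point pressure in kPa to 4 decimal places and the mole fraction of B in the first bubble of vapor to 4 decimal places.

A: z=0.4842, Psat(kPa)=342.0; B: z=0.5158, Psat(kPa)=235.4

Pbub = 287.0157 kPa, y_B = 0.4230

At the bubble point ψ → 0, so ΣzᵢKᵢ = 1 with Kᵢ = Pᵢˢᵃᵗ/P ⇒ P = ΣzᵢPᵢˢᵃᵗ.
P = 0.4842·342.0 + 0.5158·235.4 = 287.0157 kPa
yᵢ = zᵢPᵢˢᵃᵗ/P ⇒ y_B = 0.5158·235.4/287.0157 = 0.4230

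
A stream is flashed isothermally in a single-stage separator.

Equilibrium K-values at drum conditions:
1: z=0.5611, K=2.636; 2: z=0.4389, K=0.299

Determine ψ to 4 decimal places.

ψ = 0.5322

Let ψ = V/F and solve Σ zᵢ(Kᵢ−1)/(1+ψ(Kᵢ−1)) = 0.
Check two-phase: ΣzᵢKᵢ = 1.6103 > 1 and Σzᵢ/Kᵢ = 1.6808 > 1, so g(0) = 0.6103 > 0 and g(1) = -0.6808 < 0.
Binary case is linear: z₁(K₁−1)(1+ψ(K₂−1)) + z₂(K₂−1)(1+ψ(K₁−1)) = 0
⇒ ψ = [z₁(K₁−1)+z₂(K₂−1)] / [−(K₁−1)(K₂−1)] = 0.61029/1.14684 = 0.5322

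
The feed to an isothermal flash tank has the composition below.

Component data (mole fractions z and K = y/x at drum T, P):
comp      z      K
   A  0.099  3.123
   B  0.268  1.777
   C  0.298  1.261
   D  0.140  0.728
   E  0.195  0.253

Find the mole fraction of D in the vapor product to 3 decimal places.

y_D = 0.121

Let β = V/F and solve Σ zᵢ(Kᵢ−1)/(1+β(Kᵢ−1)) = 0.
Check two-phase: ΣzᵢKᵢ = 1.312 > 1 and Σzᵢ/Kᵢ = 1.382 > 1, so g(0) = 0.312 > 0 and g(1) = -0.382 < 0.
Newton–Raphson from β = 0.5:
  β = 0.500: g = 0.0441, g' = -0.496 → β = 0.589
  β = 0.589: g = -0.0018, g' = -0.541 → β = 0.586
Converged at β = 0.586.
Compositions from xᵢ = zᵢ/(1+β(Kᵢ−1)), yᵢ = Kᵢxᵢ:
  A: x = 0.044, y = 0.138
  B: x = 0.184, y = 0.327
  C: x = 0.258, y = 0.326
  D: x = 0.167, y = 0.121
  E: x = 0.347, y = 0.088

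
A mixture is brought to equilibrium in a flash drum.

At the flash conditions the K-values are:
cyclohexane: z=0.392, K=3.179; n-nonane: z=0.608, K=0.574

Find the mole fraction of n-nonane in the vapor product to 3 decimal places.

Let ψ = V/F and solve Σ zᵢ(Kᵢ−1)/(1+ψ(Kᵢ−1)) = 0.
Feasibility: ΣzᵢKᵢ = 1.595, Σzᵢ/Kᵢ = 1.183 — both > 1, two phases present.
Binary case is linear: z₁(K₁−1)(1+ψ(K₂−1)) + z₂(K₂−1)(1+ψ(K₁−1)) = 0
⇒ ψ = [z₁(K₁−1)+z₂(K₂−1)] / [−(K₁−1)(K₂−1)] = 0.5952/0.9283 = 0.641
Compositions from xᵢ = zᵢ/(1+ψ(Kᵢ−1)), yᵢ = Kᵢxᵢ:
  cyclohexane: x = 0.164, y = 0.520
  n-nonane: x = 0.836, y = 0.480

y_n-nonane = 0.480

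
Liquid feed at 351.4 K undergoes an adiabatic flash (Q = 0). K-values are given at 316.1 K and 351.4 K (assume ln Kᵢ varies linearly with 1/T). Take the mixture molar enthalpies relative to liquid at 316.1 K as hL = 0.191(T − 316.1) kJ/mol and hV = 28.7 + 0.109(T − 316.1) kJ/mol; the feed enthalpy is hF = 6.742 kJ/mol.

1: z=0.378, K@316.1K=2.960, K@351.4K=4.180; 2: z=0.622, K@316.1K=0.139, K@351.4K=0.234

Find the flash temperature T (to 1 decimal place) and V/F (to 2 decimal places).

T = 325.5 K, V/F = 0.18

Adiabatic flash: solve Rachford–Rice at each trial T, then check hF = ψ·hV(T) + (1−ψ)·hL(T).
  T = 316.1 K: K = (2.960, 0.139), RR gives ψ = 0.122, H_out = 3.492 kJ/mol
  T = 351.4 K: K = (4.180, 0.234), RR gives ψ = 0.298, H_out = 14.429 kJ/mol
  T = 333.8 K: K = (3.551, 0.183), RR gives ψ = 0.219, H_out = 9.345 kJ/mol
  T = 325.0 K: K = (3.252, 0.160), RR gives ψ = 0.174, H_out = 6.564 kJ/mol
  T = 329.4 K: K = (3.400, 0.171), RR gives ψ = 0.197, H_out = 7.981 kJ/mol
  T = 327.2 K: K = (3.326, 0.166), RR gives ψ = 0.186, H_out = 7.280 kJ/mol
Linear interpolation between T = 325.0 (H_out = 6.564) and T = 327.2 (H_out = 7.280) on hF = 6.742 gives T ≈ 325.5 K, at which ψ = 0.18.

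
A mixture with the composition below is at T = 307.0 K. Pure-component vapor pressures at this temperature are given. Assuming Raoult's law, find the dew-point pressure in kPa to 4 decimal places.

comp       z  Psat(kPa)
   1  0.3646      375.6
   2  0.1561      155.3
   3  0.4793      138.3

Pdew = 183.7722 kPa

At the dew point ψ → 1, so Σzᵢ/Kᵢ = 1 with Kᵢ = Pᵢˢᵃᵗ/P ⇒ 1/P = Σzᵢ/Pᵢˢᵃᵗ.
1/P = 0.3646/375.6 + 0.1561/155.3 + 0.4793/138.3 = 0.0054415 ⇒ P = 183.7722 kPa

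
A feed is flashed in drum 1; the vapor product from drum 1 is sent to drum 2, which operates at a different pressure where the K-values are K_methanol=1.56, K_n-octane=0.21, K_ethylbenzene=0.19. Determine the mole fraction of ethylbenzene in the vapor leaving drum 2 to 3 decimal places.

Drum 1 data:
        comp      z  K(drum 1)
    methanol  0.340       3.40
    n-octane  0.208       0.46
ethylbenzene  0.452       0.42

y_ethylbenzene (drum 2) = 0.052

Drum 1:
Newton iteration, ψ₁⁰ = 0.5:
  ψ₁ = 0.500: g = -0.1522, g' = -0.820 → ψ₁ = 0.314
  ψ₁ = 0.314: g = 0.0091, g' = -0.952 → ψ₁ = 0.324
Converged at ψ₁ = 0.324.
Drum-1 compositions:
  methanol: x = 0.191, y = 0.650
  n-octane: x = 0.252, y = 0.116
  ethylbenzene: x = 0.557, y = 0.234
Drum-2 feed = drum-1 vapor: z₂ = (0.6502, 0.1160, 0.2338).
Drum 2:
Rachford–Rice: g(ψ₂) = Σ zᵢ(Kᵢ−1)/(1+ψ₂(Kᵢ−1)) = 0.
Check two-phase: ΣzᵢKᵢ = 1.083 > 1 and Σzᵢ/Kᵢ = 2.200 > 1, so g(0) = 0.083 > 0 and g(1) = -1.200 < 0.
Iterate (Newton) starting at ψ₂ = 0.5:
  ψ₂ = 0.500: g = -0.1852, g' = -0.755 → ψ₂ = 0.255
  ψ₂ = 0.255: g = -0.0347, g' = -0.513 → ψ₂ = 0.187
  ψ₂ = 0.187: g = -0.0012, g' = -0.480 → ψ₂ = 0.185
Converged at ψ₂ = 0.185.
  methanol: x = 0.589, y = 0.919
  n-octane: x = 0.136, y = 0.029
  ethylbenzene: x = 0.275, y = 0.052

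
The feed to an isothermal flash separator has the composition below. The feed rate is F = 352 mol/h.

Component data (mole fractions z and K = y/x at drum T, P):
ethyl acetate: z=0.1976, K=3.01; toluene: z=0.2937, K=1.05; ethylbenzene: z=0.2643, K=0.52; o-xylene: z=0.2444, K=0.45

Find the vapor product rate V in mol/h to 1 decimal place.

Let ψ = V/F and solve Σ zᵢ(Kᵢ−1)/(1+ψ(Kᵢ−1)) = 0.
Feasibility: ΣzᵢKᵢ = 1.1506, Σzᵢ/Kᵢ = 1.3967 — both > 1, two phases present.
Newton–Raphson from ψ = 0.52:
  ψ = 0.5200: g = -0.14881, g' = -0.4447 → ψ = 0.1854
  ψ = 0.1854: g = 0.01497, g' = -0.5895 → ψ = 0.2108
  ψ = 0.2108: g = 0.00032, g' = -0.5646 → ψ = 0.2114
Converged at ψ = 0.2114.
Then V = ψ·F = 0.2114·352 = 74.4 mol/h and L = F − V = 277.6 mol/h.

V = 74.4 mol/h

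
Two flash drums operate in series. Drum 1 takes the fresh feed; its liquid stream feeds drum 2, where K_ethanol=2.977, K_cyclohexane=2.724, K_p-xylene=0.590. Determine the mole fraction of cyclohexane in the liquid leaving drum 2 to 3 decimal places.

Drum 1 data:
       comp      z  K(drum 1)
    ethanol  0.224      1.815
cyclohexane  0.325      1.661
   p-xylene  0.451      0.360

x_cyclohexane (drum 2) = 0.114

Drum 1:
Let ψ₁ = V/F and solve Σ zᵢ(Kᵢ−1)/(1+ψ₁(Kᵢ−1)) = 0.
Check two-phase: ΣzᵢKᵢ = 1.109 > 1 and Σzᵢ/Kᵢ = 1.572 > 1, so g(0) = 0.109 > 0 and g(1) = -0.572 < 0.
Newton–Raphson from ψ₁ = 0.5:
  ψ₁ = 0.500: g = -0.1333, g' = -0.555 → ψ₁ = 0.260
  ψ₁ = 0.260: g = -0.0122, g' = -0.471 → ψ₁ = 0.234
Converged at ψ₁ = 0.234.
Drum-1 compositions:
  ethanol: x = 0.188, y = 0.341
  cyclohexane: x = 0.282, y = 0.468
  p-xylene: x = 0.530, y = 0.191
Drum-2 feed = drum-1 liquid: z₂ = (0.1882, 0.2815, 0.5303).
Drum 2:
Newton–Raphson from ψ₂ = 0.5:
  ψ₂ = 0.500: g = 0.1742, g' = -0.568 → ψ₂ = 0.806
  ψ₂ = 0.806: g = 0.0215, g' = -0.455 → ψ₂ = 0.854
Converged at ψ₂ = 0.854.
  ethanol: x = 0.070, y = 0.208
  cyclohexane: x = 0.114, y = 0.310
  p-xylene: x = 0.816, y = 0.482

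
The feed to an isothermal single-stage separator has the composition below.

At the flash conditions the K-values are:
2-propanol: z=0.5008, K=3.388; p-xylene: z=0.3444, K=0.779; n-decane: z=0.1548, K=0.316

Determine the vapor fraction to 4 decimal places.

Rachford–Rice: g(ψ) = Σ zᵢ(Kᵢ−1)/(1+ψ(Kᵢ−1)) = 0.
Check two-phase: ΣzᵢKᵢ = 2.0139 > 1 and Σzᵢ/Kᵢ = 1.0798 > 1, so g(0) = 1.0139 > 0 and g(1) = -0.0798 < 0.
Newton–Raphson from ψ = 0.5:
  ψ = 0.5000: g = 0.29860, g' = -0.7818 → ψ = 0.8819
  ψ = 0.8819: g = 0.02362, g' = -0.7820 → ψ = 0.9121
  ψ = 0.9121: g = -0.00057, g' = -0.8211 → ψ = 0.9114
Converged at ψ = 0.9114.

ψ = 0.9114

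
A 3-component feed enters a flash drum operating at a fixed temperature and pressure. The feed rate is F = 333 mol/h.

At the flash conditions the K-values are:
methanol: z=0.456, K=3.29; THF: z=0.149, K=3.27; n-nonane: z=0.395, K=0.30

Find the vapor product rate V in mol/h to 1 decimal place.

Newton–Raphson from V/F = 0.38:
  V/F = 0.380: g = 0.3632, g' = -1.264 → V/F = 0.667
  V/F = 0.667: g = 0.0287, g' = -1.177 → V/F = 0.692
  V/F = 0.692: g = -0.0003, g' = -1.202 → V/F = 0.691
Converged at V/F = 0.691.
Then V = V/F·F = 0.6914·333 = 230.2 mol/h and L = F − V = 102.8 mol/h.

V = 230.2 mol/h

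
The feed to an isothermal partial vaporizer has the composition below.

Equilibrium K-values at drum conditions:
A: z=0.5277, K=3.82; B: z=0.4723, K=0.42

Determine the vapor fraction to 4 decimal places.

Binary case is linear: z₁(K₁−1)(1+ψ(K₂−1)) + z₂(K₂−1)(1+ψ(K₁−1)) = 0
⇒ ψ = [z₁(K₁−1)+z₂(K₂−1)] / [−(K₁−1)(K₂−1)] = 1.21418/1.63560 = 0.7423

ψ = 0.7423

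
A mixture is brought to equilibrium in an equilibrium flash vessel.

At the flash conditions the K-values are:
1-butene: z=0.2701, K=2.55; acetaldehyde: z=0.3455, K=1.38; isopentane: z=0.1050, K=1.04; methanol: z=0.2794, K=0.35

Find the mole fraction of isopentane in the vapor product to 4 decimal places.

y_isopentane = 0.1064

Let ψ = V/F and solve Σ zᵢ(Kᵢ−1)/(1+ψ(Kᵢ−1)) = 0.
Check two-phase: ΣzᵢKᵢ = 1.3725 > 1 and Σzᵢ/Kᵢ = 1.2555 > 1, so g(0) = 0.3725 > 0 and g(1) = -0.2555 < 0.
Newton–Raphson from ψ = 0.5:
  ψ = 0.5000: g = 0.08126, g' = -0.5004 → ψ = 0.6624
  ψ = 0.6624: g = -0.00336, g' = -0.5540 → ψ = 0.6563
Converged at ψ = 0.6563.
Compositions from xᵢ = zᵢ/(1+ψ(Kᵢ−1)), yᵢ = Kᵢxᵢ:
  1-butene: x = 0.1339, y = 0.3414
  acetaldehyde: x = 0.2765, y = 0.3816
  isopentane: x = 0.1023, y = 0.1064
  methanol: x = 0.4873, y = 0.1705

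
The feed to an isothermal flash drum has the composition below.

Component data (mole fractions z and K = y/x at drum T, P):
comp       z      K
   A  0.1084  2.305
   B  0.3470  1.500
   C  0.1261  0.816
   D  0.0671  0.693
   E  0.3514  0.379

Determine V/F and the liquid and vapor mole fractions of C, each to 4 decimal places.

V/F = 0.1332, x_C = 0.1293, y_C = 0.1055

Rachford–Rice: g(V/F) = Σ zᵢ(Kᵢ−1)/(1+V/F(Kᵢ−1)) = 0.
Feasibility: ΣzᵢKᵢ = 1.0529, Σzᵢ/Kᵢ = 1.4569 — both > 1, two phases present.
Newton iteration, V/F⁰ = 0.66:
  V/F = 0.6600: g = -0.21557, g' = -0.5069 → V/F = 0.2348
  V/F = 0.2348: g = -0.03835, g' = -0.3754 → V/F = 0.1326
  V/F = 0.1326: g = 0.00025, g' = -0.3827 → V/F = 0.1332
Converged at V/F = 0.1332.
Compositions from xᵢ = zᵢ/(1+V/F(Kᵢ−1)), yᵢ = Kᵢxᵢ:
  A: x = 0.0923, y = 0.2128
  B: x = 0.3253, y = 0.4880
  C: x = 0.1293, y = 0.1055
  D: x = 0.0700, y = 0.0485
  E: x = 0.3831, y = 0.1452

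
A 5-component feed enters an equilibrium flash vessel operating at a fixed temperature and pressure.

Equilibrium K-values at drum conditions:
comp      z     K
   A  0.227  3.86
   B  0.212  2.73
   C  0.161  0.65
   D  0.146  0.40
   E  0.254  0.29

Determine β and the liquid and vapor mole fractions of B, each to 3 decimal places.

Material balance + equilibrium reduce to Σ zᵢ(Kᵢ−1)/(1+β(Kᵢ−1)) = 0.
Check two-phase: ΣzᵢKᵢ = 1.692 > 1 and Σzᵢ/Kᵢ = 1.625 > 1, so g(0) = 0.692 > 0 and g(1) = -0.625 < 0.
Newton iteration, β⁰ = 0.52:
  β = 0.520: g = -0.0280, g' = -0.938 → β = 0.490
Converged at β = 0.490.
Compositions from xᵢ = zᵢ/(1+β(Kᵢ−1)), yᵢ = Kᵢxᵢ:
  A: x = 0.095, y = 0.365
  B: x = 0.115, y = 0.313
  C: x = 0.194, y = 0.126
  D: x = 0.207, y = 0.083
  E: x = 0.390, y = 0.113

β = 0.490, x_B = 0.115, y_B = 0.313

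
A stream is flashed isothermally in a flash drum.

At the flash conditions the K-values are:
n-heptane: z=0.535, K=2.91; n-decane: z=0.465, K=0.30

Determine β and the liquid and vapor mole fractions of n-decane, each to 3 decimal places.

Rachford–Rice: g(β) = Σ zᵢ(Kᵢ−1)/(1+β(Kᵢ−1)) = 0.
Feasibility: ΣzᵢKᵢ = 1.696, Σzᵢ/Kᵢ = 1.734 — both > 1, two phases present.
Binary case is linear: z₁(K₁−1)(1+β(K₂−1)) + z₂(K₂−1)(1+β(K₁−1)) = 0
⇒ β = [z₁(K₁−1)+z₂(K₂−1)] / [−(K₁−1)(K₂−1)] = 0.6964/1.3370 = 0.521
Compositions from xᵢ = zᵢ/(1+β(Kᵢ−1)), yᵢ = Kᵢxᵢ:
  n-heptane: x = 0.268, y = 0.780
  n-decane: x = 0.732, y = 0.220

β = 0.521, x_n-decane = 0.732, y_n-decane = 0.220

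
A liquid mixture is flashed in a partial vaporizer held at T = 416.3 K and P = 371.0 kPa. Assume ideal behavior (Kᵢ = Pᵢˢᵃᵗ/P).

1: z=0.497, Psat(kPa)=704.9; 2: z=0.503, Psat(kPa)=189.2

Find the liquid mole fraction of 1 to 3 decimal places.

x_1 = 0.353

Raoult's law: Kᵢ = Pᵢˢᵃᵗ/P = Pᵢˢᵃᵗ/371.0.
  K_1 = 704.9/371.0 = 1.90000, K_2 = 189.2/371.0 = 0.50997
Iterate (Newton) starting at ψ = 0.5:
  ψ = 0.500: g = -0.0180, g' = -0.403 → ψ = 0.455
Converged at ψ = 0.455.
Compositions from xᵢ = zᵢ/(1+ψ(Kᵢ−1)), yᵢ = Kᵢxᵢ:
  1: x = 0.353, y = 0.670
  2: x = 0.647, y = 0.330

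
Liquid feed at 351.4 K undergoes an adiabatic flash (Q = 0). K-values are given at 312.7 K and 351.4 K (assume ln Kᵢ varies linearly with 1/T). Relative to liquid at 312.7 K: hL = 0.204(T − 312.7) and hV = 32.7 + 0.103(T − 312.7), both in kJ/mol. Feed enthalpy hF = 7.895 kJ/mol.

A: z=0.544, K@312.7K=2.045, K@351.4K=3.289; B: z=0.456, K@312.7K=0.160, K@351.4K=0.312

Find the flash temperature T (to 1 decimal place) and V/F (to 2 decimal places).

Adiabatic flash: solve Rachford–Rice at each trial T, then check hF = ψ·hV(T) + (1−ψ)·hL(T).
  T = 312.7 K: K = (2.045, 0.160), RR gives ψ = 0.211, H_out = 6.908 kJ/mol
  T = 351.4 K: K = (3.289, 0.312), RR gives ψ = 0.591, H_out = 24.924 kJ/mol
  T = 332.0 K: K = (2.628, 0.228), RR gives ψ = 0.424, H_out = 16.982 kJ/mol
  T = 322.4 K: K = (2.328, 0.192), RR gives ψ = 0.330, H_out = 12.448 kJ/mol
  T = 317.5 K: K = (2.183, 0.175), RR gives ψ = 0.274, H_out = 9.812 kJ/mol
  T = 315.1 K: K = (2.113, 0.168), RR gives ψ = 0.244, H_out = 8.407 kJ/mol
Linear interpolation between T = 312.7 (H_out = 6.908) and T = 315.1 (H_out = 8.407) on hF = 7.895 gives T ≈ 314.3 K, at which ψ = 0.23.

T = 314.3 K, V/F = 0.23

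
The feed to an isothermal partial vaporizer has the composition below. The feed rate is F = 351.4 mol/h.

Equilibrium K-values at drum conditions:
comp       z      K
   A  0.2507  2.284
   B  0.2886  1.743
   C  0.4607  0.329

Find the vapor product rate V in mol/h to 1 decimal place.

Newton–Raphson from V/F = 0.5:
  V/F = 0.5000: g = -0.11282, g' = -0.7078 → V/F = 0.3406
  V/F = 0.3406: g = -0.00563, g' = -0.6501 → V/F = 0.3319
Converged at V/F = 0.3319.
Then V = V/F·F = 0.3319·351.4 = 116.6 mol/h and L = F − V = 234.8 mol/h.

V = 116.6 mol/h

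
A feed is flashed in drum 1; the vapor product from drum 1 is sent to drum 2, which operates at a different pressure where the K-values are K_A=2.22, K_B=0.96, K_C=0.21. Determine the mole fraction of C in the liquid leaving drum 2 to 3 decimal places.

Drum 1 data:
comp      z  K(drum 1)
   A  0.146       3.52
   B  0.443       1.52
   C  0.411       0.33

Drum 1:
Newton iteration, ψ₁⁰ = 0.5:
  ψ₁ = 0.500: g = -0.0685, g' = -0.674 → ψ₁ = 0.398
  ψ₁ = 0.398: g = -0.0012, g' = -0.656 → ψ₁ = 0.397
Converged at ψ₁ = 0.397.
Drum-1 compositions:
  A: x = 0.073, y = 0.257
  B: x = 0.367, y = 0.558
  C: x = 0.560, y = 0.185
Drum-2 feed = drum-1 vapor: z₂ = (0.2570, 0.5582, 0.1847).
Drum 2:
Let ψ₂ = V/F and solve Σ zᵢ(Kᵢ−1)/(1+ψ₂(Kᵢ−1)) = 0.
Feasibility: ΣzᵢKᵢ = 1.145, Σzᵢ/Kᵢ = 1.577 — both > 1, two phases present.
Newton–Raphson from ψ₂ = 0.53:
  ψ₂ = 0.530: g = -0.0834, g' = -0.483 → ψ₂ = 0.357
  ψ₂ = 0.357: g = -0.0076, g' = -0.410 → ψ₂ = 0.339
Converged at ψ₂ = 0.339.
  A: x = 0.182, y = 0.404
  B: x = 0.566, y = 0.543
  C: x = 0.252, y = 0.053

x_C (drum 2) = 0.252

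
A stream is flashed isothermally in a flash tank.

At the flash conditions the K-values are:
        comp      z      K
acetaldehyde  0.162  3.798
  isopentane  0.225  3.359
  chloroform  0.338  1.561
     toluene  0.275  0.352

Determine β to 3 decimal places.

Newton–Raphson from β = 0.5:
  β = 0.500: g = 0.3169, g' = -0.802 → β = 0.895
  β = 0.895: g = 0.0015, g' = -0.935 → β = 0.897
Converged at β = 0.897.

β = 0.897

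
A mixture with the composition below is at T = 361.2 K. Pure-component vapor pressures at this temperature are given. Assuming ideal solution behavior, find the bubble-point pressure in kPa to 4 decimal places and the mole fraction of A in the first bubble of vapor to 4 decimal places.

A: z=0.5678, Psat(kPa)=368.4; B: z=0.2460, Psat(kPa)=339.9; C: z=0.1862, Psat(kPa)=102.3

At the bubble point ψ → 0, so ΣzᵢKᵢ = 1 with Kᵢ = Pᵢˢᵃᵗ/P ⇒ P = ΣzᵢPᵢˢᵃᵗ.
P = 0.5678·368.4 + 0.2460·339.9 + 0.1862·102.3 = 311.8412 kPa
yᵢ = zᵢPᵢˢᵃᵗ/P ⇒ y_A = 0.5678·368.4/311.8412 = 0.6708

Pbub = 311.8412 kPa, y_A = 0.6708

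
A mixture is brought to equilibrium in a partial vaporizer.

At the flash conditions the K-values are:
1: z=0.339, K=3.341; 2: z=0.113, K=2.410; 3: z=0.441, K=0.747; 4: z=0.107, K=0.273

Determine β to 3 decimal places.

β = 0.838

Let β = V/F and solve Σ zᵢ(Kᵢ−1)/(1+β(Kᵢ−1)) = 0.
g(0) = ΣzᵢKᵢ − 1 = 0.764 and g(1) = 1 − Σzᵢ/Kᵢ = -0.131, so a root lies in (0, 1).
Iterate (Newton) starting at β = 0.5:
  β = 0.500: g = 0.2091, g' = -0.648 → β = 0.823
  β = 0.823: g = 0.0106, g' = -0.660 → β = 0.839
  β = 0.839: g = -0.0001, g' = -0.675 → β = 0.838
Converged at β = 0.838.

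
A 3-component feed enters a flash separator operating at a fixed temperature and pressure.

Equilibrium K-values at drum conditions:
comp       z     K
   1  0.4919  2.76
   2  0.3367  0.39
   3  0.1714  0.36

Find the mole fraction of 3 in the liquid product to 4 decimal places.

Material balance + equilibrium reduce to Σ zᵢ(Kᵢ−1)/(1+ψ(Kᵢ−1)) = 0.
Feasibility: ΣzᵢKᵢ = 1.5507, Σzᵢ/Kᵢ = 1.5177 — both > 1, two phases present.
Iterate (Newton) starting at ψ = 0.69:
  ψ = 0.6900: g = -0.16015, g' = -0.9095 → ψ = 0.5139
  ψ = 0.5139: g = -0.00805, g' = -0.8418 → ψ = 0.5043
Converged at ψ = 0.5044.
Compositions from xᵢ = zᵢ/(1+ψ(Kᵢ−1)), yᵢ = Kᵢxᵢ:
  1: x = 0.2606, y = 0.7192
  2: x = 0.4863, y = 0.1897
  3: x = 0.2531, y = 0.0911

x_3 = 0.2531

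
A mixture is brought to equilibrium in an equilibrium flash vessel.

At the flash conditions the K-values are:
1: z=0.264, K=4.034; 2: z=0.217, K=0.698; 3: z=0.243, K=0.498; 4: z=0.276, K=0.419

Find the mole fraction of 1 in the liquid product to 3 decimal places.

x_1 = 0.136

Newton–Raphson from ψ = 0.34:
  ψ = 0.340: g = -0.0257, g' = -0.847 → ψ = 0.310
Converged at ψ = 0.310.
Compositions from xᵢ = zᵢ/(1+ψ(Kᵢ−1)), yᵢ = Kᵢxᵢ:
  1: x = 0.136, y = 0.548
  2: x = 0.239, y = 0.167
  3: x = 0.288, y = 0.143
  4: x = 0.337, y = 0.141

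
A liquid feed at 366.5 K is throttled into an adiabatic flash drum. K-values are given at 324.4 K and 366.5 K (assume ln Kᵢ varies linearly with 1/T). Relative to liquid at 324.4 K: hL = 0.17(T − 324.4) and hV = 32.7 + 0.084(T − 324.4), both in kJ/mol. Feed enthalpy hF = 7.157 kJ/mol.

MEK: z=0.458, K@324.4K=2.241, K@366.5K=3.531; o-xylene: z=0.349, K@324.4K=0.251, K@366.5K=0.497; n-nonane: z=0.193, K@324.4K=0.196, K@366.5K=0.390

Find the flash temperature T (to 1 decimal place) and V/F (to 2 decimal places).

T = 327.9 K, V/F = 0.20

Adiabatic flash: solve Rachford–Rice at each trial T, then check hF = ψ·hV(T) + (1−ψ)·hL(T).
  T = 324.4 K: K = (2.241, 0.251, 0.196), RR gives ψ = 0.159, H_out = 5.201 kJ/mol
  T = 366.5 K: K = (3.531, 0.497, 0.390), RR gives ψ = 0.628, H_out = 25.427 kJ/mol
  T = 345.4 K: K = (2.851, 0.360, 0.282), RR gives ψ = 0.392, H_out = 15.695 kJ/mol
  T = 334.9 K: K = (2.537, 0.302, 0.236), RR gives ψ = 0.282, H_out = 10.760 kJ/mol
  T = 329.6 K: K = (2.385, 0.276, 0.215), RR gives ψ = 0.223, H_out = 8.067 kJ/mol
  T = 327.0 K: K = (2.313, 0.263, 0.206), RR gives ψ = 0.192, H_out = 6.668 kJ/mol
  T = 328.3 K: K = (2.349, 0.269, 0.210), RR gives ψ = 0.207, H_out = 7.375 kJ/mol
Linear interpolation between T = 327.0 (H_out = 6.668) and T = 328.3 (H_out = 7.375) on hF = 7.157 gives T ≈ 327.9 K, at which ψ = 0.20.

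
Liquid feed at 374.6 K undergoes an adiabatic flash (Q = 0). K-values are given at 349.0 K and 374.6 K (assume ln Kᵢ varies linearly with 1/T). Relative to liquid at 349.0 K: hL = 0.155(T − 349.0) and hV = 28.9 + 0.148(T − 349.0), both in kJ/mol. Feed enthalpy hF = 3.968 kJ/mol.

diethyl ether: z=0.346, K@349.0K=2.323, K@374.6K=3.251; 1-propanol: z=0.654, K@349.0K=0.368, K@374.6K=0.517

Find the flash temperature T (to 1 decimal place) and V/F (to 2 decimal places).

T = 352.9 K, V/F = 0.12

Adiabatic flash: solve Rachford–Rice at each trial T, then check hF = ψ·hV(T) + (1−ψ)·hL(T).
  T = 349.0 K: K = (2.323, 0.368), RR gives ψ = 0.053, H_out = 1.536 kJ/mol
  T = 374.6 K: K = (3.251, 0.517), RR gives ψ = 0.426, H_out = 16.198 kJ/mol
  T = 361.8 K: K = (2.764, 0.439), RR gives ψ = 0.246, H_out = 9.069 kJ/mol
  T = 355.4 K: K = (2.538, 0.402), RR gives ψ = 0.154, H_out = 5.432 kJ/mol
  T = 352.2 K: K = (2.429, 0.385), RR gives ψ = 0.105, H_out = 3.528 kJ/mol
  T = 353.8 K: K = (2.483, 0.394), RR gives ψ = 0.130, H_out = 4.490 kJ/mol
Linear interpolation between T = 352.2 (H_out = 3.528) and T = 353.8 (H_out = 4.490) on hF = 3.968 gives T ≈ 352.9 K, at which ψ = 0.12.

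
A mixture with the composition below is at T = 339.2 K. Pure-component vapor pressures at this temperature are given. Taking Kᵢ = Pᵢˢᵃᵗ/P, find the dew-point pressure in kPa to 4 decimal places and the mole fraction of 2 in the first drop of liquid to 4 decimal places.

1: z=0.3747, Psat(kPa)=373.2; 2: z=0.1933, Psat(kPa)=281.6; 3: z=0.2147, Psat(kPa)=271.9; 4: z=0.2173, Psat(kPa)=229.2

Pdew = 291.7014 kPa, x_2 = 0.2002

At the dew point ψ → 1, so Σzᵢ/Kᵢ = 1 with Kᵢ = Pᵢˢᵃᵗ/P ⇒ 1/P = Σzᵢ/Pᵢˢᵃᵗ.
1/P = 0.3747/373.2 + 0.1933/281.6 + 0.2147/271.9 + 0.2173/229.2 = 0.0034282 ⇒ P = 291.7014 kPa
xᵢ = zᵢP/Pᵢˢᵃᵗ ⇒ x_2 = 0.1933·291.7014/281.6 = 0.2002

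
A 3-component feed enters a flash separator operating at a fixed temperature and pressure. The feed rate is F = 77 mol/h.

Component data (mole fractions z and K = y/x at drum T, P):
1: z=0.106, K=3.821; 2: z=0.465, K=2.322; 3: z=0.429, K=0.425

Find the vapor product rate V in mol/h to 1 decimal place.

Let ψ = V/F and solve Σ zᵢ(Kᵢ−1)/(1+ψ(Kᵢ−1)) = 0.
Check two-phase: ΣzᵢKᵢ = 1.667 > 1 and Σzᵢ/Kᵢ = 1.237 > 1, so g(0) = 0.667 > 0 and g(1) = -0.237 < 0.
Newton iteration, ψ⁰ = 0.57:
  ψ = 0.570: g = 0.0983, g' = -0.702 → ψ = 0.710
Converged at ψ = 0.710.
Then V = ψ·F = 0.7097·77 = 54.7 mol/h and L = F − V = 22.3 mol/h.

V = 54.7 mol/h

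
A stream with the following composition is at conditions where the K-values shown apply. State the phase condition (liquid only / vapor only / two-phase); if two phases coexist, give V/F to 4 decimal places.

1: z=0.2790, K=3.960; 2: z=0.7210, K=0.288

two-phase, V/F = 0.1483

ΣzᵢKᵢ = 1.3125; Σzᵢ/Kᵢ = 2.5739.
Both exceed 1, so a two-phase solution exists.
Binary case is linear: z₁(K₁−1)(1+ψ(K₂−1)) + z₂(K₂−1)(1+ψ(K₁−1)) = 0
⇒ ψ = [z₁(K₁−1)+z₂(K₂−1)] / [−(K₁−1)(K₂−1)] = 0.31249/2.10752 = 0.1483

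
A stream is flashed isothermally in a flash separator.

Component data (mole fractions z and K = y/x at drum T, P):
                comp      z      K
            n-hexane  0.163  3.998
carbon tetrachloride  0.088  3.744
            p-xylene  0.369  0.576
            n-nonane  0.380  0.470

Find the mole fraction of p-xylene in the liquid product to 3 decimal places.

Rachford–Rice: g(V/F) = Σ zᵢ(Kᵢ−1)/(1+V/F(Kᵢ−1)) = 0.
g(0) = ΣzᵢKᵢ − 1 = 0.372 and g(1) = 1 − Σzᵢ/Kᵢ = -0.513, so a root lies in (0, 1).
Iterate (Newton) starting at V/F = 0.62:
  V/F = 0.620: g = -0.2519, g' = -0.629 → V/F = 0.220
  V/F = 0.220: g = 0.0450, g' = -1.008 → V/F = 0.264
  V/F = 0.264: g = 0.0023, g' = -0.907 → V/F = 0.267
Converged at V/F = 0.267.
Compositions from xᵢ = zᵢ/(1+V/F(Kᵢ−1)), yᵢ = Kᵢxᵢ:
  n-hexane: x = 0.091, y = 0.362
  carbon tetrachloride: x = 0.051, y = 0.190
  p-xylene: x = 0.416, y = 0.240
  n-nonane: x = 0.443, y = 0.208

x_p-xylene = 0.416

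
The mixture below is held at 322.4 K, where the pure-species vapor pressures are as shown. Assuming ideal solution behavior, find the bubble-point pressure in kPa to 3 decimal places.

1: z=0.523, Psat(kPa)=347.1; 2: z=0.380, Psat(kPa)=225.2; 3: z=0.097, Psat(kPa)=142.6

Pbub = 280.942 kPa

At the bubble point ψ → 0, so ΣzᵢKᵢ = 1 with Kᵢ = Pᵢˢᵃᵗ/P ⇒ P = ΣzᵢPᵢˢᵃᵗ.
P = 0.523·347.1 + 0.380·225.2 + 0.097·142.6 = 280.942 kPa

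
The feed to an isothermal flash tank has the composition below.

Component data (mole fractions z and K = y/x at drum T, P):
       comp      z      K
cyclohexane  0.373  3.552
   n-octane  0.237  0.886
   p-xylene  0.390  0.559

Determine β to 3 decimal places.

β = 0.839

Let β = V/F and solve Σ zᵢ(Kᵢ−1)/(1+β(Kᵢ−1)) = 0.
Feasibility: ΣzᵢKᵢ = 1.753, Σzᵢ/Kᵢ = 1.070 — both > 1, two phases present.
Iterate (Newton) starting at β = 0.5:
  β = 0.500: g = 0.1689, g' = -0.597 → β = 0.783
  β = 0.783: g = 0.0252, g' = -0.451 → β = 0.839
Converged at β = 0.839.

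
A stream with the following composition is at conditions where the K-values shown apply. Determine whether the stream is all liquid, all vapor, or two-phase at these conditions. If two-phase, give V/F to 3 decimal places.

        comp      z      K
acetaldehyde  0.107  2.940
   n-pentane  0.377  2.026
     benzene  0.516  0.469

ΣzᵢKᵢ = 1.320; Σzᵢ/Kᵢ = 1.323.
Both exceed 1, so a two-phase solution exists.
Newton–Raphson from ψ = 0.32:
  ψ = 0.320: g = 0.0892, g' = -0.589 → ψ = 0.471
  ψ = 0.471: g = 0.0037, g' = -0.549 → ψ = 0.478
Converged at ψ = 0.478.

two-phase, V/F = 0.478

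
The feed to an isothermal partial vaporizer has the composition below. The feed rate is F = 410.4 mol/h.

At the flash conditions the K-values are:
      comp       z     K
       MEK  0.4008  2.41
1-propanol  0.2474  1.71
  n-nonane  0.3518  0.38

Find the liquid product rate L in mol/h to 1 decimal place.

L = 113.3 mol/h

Material balance + equilibrium reduce to Σ zᵢ(Kᵢ−1)/(1+β(Kᵢ−1)) = 0.
Check two-phase: ΣzᵢKᵢ = 1.5227 > 1 and Σzᵢ/Kᵢ = 1.2368 > 1, so g(0) = 0.5227 > 0 and g(1) = -0.2368 < 0.
Newton–Raphson from β = 0.5:
  β = 0.5000: g = 0.14498, g' = -0.6261 → β = 0.7316
  β = 0.7316: g = -0.00538, g' = -0.7000 → β = 0.7239
Converged at β = 0.7239.
Then V = β·F = 0.7239·410.4 = 297.1 mol/h and L = F − V = 113.3 mol/h.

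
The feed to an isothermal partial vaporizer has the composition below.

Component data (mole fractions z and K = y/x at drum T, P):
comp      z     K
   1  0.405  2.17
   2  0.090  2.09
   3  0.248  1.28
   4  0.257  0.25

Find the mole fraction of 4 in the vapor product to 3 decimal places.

Material balance + equilibrium reduce to Σ zᵢ(Kᵢ−1)/(1+ψ(Kᵢ−1)) = 0.
Check two-phase: ΣzᵢKᵢ = 1.449 > 1 and Σzᵢ/Kᵢ = 1.451 > 1, so g(0) = 0.449 > 0 and g(1) = -0.451 < 0.
Iterate (Newton) starting at ψ = 0.48:
  ψ = 0.480: g = 0.1279, g' = -0.641 → ψ = 0.679
  ψ = 0.679: g = -0.0143, g' = -0.822 → ψ = 0.662
Converged at ψ = 0.662.
Compositions from xᵢ = zᵢ/(1+ψ(Kᵢ−1)), yᵢ = Kᵢxᵢ:
  1: x = 0.228, y = 0.495
  2: x = 0.052, y = 0.109
  3: x = 0.209, y = 0.268
  4: x = 0.510, y = 0.128

y_4 = 0.128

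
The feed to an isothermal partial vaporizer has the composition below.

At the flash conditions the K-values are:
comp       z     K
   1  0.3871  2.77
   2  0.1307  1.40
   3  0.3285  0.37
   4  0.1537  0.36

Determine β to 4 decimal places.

β = 0.4483

Rachford–Rice: g(β) = Σ zᵢ(Kᵢ−1)/(1+β(Kᵢ−1)) = 0.
Check two-phase: ΣzᵢKᵢ = 1.4321 > 1 and Σzᵢ/Kᵢ = 1.5479 > 1, so g(0) = 0.4321 > 0 and g(1) = -0.5479 < 0.
Newton iteration, β⁰ = 0.5:
  β = 0.5000: g = -0.03973, g' = -0.7698 → β = 0.4484
  β = 0.4484: g = -0.00007, g' = -0.7691 → β = 0.4483
Converged at β = 0.4483.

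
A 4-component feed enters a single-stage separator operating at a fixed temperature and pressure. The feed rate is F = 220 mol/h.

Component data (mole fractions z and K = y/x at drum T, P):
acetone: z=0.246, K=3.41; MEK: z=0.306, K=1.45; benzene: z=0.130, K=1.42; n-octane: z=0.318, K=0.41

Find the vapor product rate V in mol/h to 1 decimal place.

V = 172.1 mol/h

Let ψ = V/F and solve Σ zᵢ(Kᵢ−1)/(1+ψ(Kᵢ−1)) = 0.
Feasibility: ΣzᵢKᵢ = 1.598, Σzᵢ/Kᵢ = 1.150 — both > 1, two phases present.
Newton–Raphson from ψ = 0.5:
  ψ = 0.500: g = 0.1603, g' = -0.574 → ψ = 0.779
  ψ = 0.779: g = 0.0017, g' = -0.599 → ψ = 0.782
Converged at ψ = 0.782.
Then V = ψ·F = 0.7822·220 = 172.1 mol/h and L = F − V = 47.9 mol/h.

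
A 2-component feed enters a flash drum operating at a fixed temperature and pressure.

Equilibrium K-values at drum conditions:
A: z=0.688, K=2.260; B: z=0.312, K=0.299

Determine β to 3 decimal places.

Rachford–Rice: g(β) = Σ zᵢ(Kᵢ−1)/(1+β(Kᵢ−1)) = 0.
Feasibility: ΣzᵢKᵢ = 1.648, Σzᵢ/Kᵢ = 1.348 — both > 1, two phases present.
Binary case is linear: z₁(K₁−1)(1+β(K₂−1)) + z₂(K₂−1)(1+β(K₁−1)) = 0
⇒ β = [z₁(K₁−1)+z₂(K₂−1)] / [−(K₁−1)(K₂−1)] = 0.6482/0.8833 = 0.734

β = 0.734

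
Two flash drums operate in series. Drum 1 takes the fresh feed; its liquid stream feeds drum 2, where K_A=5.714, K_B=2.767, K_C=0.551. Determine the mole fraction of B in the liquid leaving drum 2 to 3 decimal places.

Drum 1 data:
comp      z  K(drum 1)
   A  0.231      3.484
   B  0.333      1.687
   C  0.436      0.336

x_B (drum 2) = 0.131

Drum 1:
Rachford–Rice: g(ψ₁) = Σ zᵢ(Kᵢ−1)/(1+ψ₁(Kᵢ−1)) = 0.
g(0) = ΣzᵢKᵢ − 1 = 0.513 and g(1) = 1 − Σzᵢ/Kᵢ = -0.561, so a root lies in (0, 1).
Newton–Raphson from ψ₁ = 0.52:
  ψ₁ = 0.520: g = -0.0232, g' = -0.805 → ψ₁ = 0.491
Converged at ψ₁ = 0.491.
Drum-1 compositions:
  A: x = 0.104, y = 0.363
  B: x = 0.249, y = 0.420
  C: x = 0.647, y = 0.217
Drum-2 feed = drum-1 liquid: z₂ = (0.1041, 0.2490, 0.6469).
Drum 2:
Newton–Raphson from ψ₂ = 0.5:
  ψ₂ = 0.500: g = 0.0052, g' = -0.641 → ψ₂ = 0.508
Converged at ψ₂ = 0.508.
  A: x = 0.031, y = 0.175
  B: x = 0.131, y = 0.363
  C: x = 0.838, y = 0.462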